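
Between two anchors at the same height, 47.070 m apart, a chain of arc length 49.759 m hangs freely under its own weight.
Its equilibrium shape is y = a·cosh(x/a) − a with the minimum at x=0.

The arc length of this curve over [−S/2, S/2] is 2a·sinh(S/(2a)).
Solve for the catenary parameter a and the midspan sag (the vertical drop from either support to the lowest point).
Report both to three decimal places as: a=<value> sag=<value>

seed: a₀ = √(S³/(24(L−S))) = √(47.070³/(24·2.689)) = 40.199002
iter 1: u=0.585462  f(a)=+4.646e-02  f'(a)=-1.384e-01  a ← 40.199002 − (+4.646e-02/-1.384e-01) = 40.534652
iter 2: u=0.580614  f(a)=+5.884e-04  f'(a)=-1.349e-01  a ← 40.534652 − (+5.884e-04/-1.349e-01) = 40.539012
iter 3: u=0.580552  f(a)=+9.703e-08  f'(a)=-1.349e-01  a ← 40.539012 − (+9.703e-08/-1.349e-01) = 40.539013
iter 4: u=0.580552  f(a)=+1.421e-14  f'(a)=-1.349e-01  a ← 40.539013 − (+1.421e-14/-1.349e-01) = 40.539013
converged: |Δa| < 1e-12 after 4 iterations
sag = a·(cosh(S/(2a)) − 1) = 40.539013·(cosh(0.580552) − 1) = 7.025691
T_max/T_min = cosh(S/(2a)) = 1.173307

a=40.539 sag=7.026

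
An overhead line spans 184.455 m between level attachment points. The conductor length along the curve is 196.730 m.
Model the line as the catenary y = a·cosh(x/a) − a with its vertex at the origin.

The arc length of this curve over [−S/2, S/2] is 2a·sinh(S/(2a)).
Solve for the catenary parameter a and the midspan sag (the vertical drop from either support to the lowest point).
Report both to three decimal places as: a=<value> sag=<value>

a=147.390 sag=29.809

seed: a₀ = √(S³/(24(L−S))) = √(184.455³/(24·12.275)) = 145.955101
iter 1: u=0.631890  f(a)=+2.474e-01  f'(a)=-1.750e-01  a ← 145.955101 − (+2.474e-01/-1.750e-01) = 147.368714
iter 2: u=0.625828  f(a)=+3.640e-03  f'(a)=-1.699e-01  a ← 147.368714 − (+3.640e-03/-1.699e-01) = 147.390140
iter 3: u=0.625737  f(a)=+8.142e-07  f'(a)=-1.698e-01  a ← 147.390140 − (+8.142e-07/-1.698e-01) = 147.390145
iter 4: u=0.625737  f(a)=+8.527e-14  f'(a)=-1.698e-01  a ← 147.390145 − (+8.527e-14/-1.698e-01) = 147.390145
converged: |Δa| < 1e-12 after 4 iterations
sag = a·(cosh(S/(2a)) − 1) = 147.390145·(cosh(0.625737) − 1) = 29.808975
T_max/T_min = cosh(S/(2a)) = 1.202245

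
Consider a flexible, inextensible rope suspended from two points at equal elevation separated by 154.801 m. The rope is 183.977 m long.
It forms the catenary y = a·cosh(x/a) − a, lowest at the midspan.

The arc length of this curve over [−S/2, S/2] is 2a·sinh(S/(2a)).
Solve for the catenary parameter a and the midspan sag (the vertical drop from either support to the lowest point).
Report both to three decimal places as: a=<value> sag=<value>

a=74.759 sag=43.777

seed: a₀ = √(S³/(24(L−S))) = √(154.801³/(24·29.176)) = 72.785044
iter 1: u=1.063412  f(a)=+1.695e+00  f'(a)=-8.961e-01  a ← 72.785044 − (+1.695e+00/-8.961e-01) = 74.676344
iter 2: u=1.036479  f(a)=+6.831e-02  f'(a)=-8.252e-01  a ← 74.676344 − (+6.831e-02/-8.252e-01) = 74.759121
iter 3: u=1.035332  f(a)=+1.213e-04  f'(a)=-8.223e-01  a ← 74.759121 − (+1.213e-04/-8.223e-01) = 74.759268
iter 4: u=1.035330  f(a)=+3.838e-10  f'(a)=-8.223e-01  a ← 74.759268 − (+3.838e-10/-8.223e-01) = 74.759268
iter 5: u=1.035330  f(a)=+0.000e+00  f'(a)=-8.223e-01  a ← 74.759268 − (+0.000e+00/-8.223e-01) = 74.759268
converged: |Δa| < 1e-12 after 5 iterations
sag = a·(cosh(S/(2a)) − 1) = 74.759268·(cosh(1.035330) − 1) = 43.776939
T_max/T_min = cosh(S/(2a)) = 1.585572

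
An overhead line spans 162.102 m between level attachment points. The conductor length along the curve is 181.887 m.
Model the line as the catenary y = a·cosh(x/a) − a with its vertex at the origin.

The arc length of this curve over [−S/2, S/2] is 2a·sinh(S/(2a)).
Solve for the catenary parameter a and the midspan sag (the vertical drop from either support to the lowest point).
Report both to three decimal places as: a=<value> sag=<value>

a=96.400 sag=36.128

seed: a₀ = √(S³/(24(L−S))) = √(162.102³/(24·19.785)) = 94.712851
iter 1: u=0.855755  f(a)=+7.372e-01  f'(a)=-4.492e-01  a ← 94.712851 − (+7.372e-01/-4.492e-01) = 96.354018
iter 2: u=0.841179  f(a)=+1.960e-02  f'(a)=-4.256e-01  a ← 96.354018 − (+1.960e-02/-4.256e-01) = 96.400066
iter 3: u=0.840777  f(a)=+1.469e-05  f'(a)=-4.250e-01  a ← 96.400066 − (+1.469e-05/-4.250e-01) = 96.400101
iter 4: u=0.840777  f(a)=+8.242e-12  f'(a)=-4.250e-01  a ← 96.400101 − (+8.242e-12/-4.250e-01) = 96.400101
converged: |Δa| < 1e-12 after 4 iterations
sag = a·(cosh(S/(2a)) − 1) = 96.400101·(cosh(0.840777) − 1) = 36.128008
T_max/T_min = cosh(S/(2a)) = 1.374771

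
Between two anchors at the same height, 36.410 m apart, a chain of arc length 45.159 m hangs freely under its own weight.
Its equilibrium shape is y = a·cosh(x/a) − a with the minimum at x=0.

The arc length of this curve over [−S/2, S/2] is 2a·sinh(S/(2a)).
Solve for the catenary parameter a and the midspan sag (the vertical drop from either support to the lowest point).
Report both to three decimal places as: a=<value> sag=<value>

a=15.680 sag=11.810

seed: a₀ = √(S³/(24(L−S))) = √(36.410³/(24·8.749)) = 15.161640
iter 1: u=1.200728  f(a)=+6.528e-01  f'(a)=-1.329e+00  a ← 15.161640 − (+6.528e-01/-1.329e+00) = 15.652716
iter 2: u=1.163057  f(a)=+3.306e-02  f'(a)=-1.198e+00  a ← 15.652716 − (+3.306e-02/-1.198e+00) = 15.680315
iter 3: u=1.161010  f(a)=+9.478e-05  f'(a)=-1.191e+00  a ← 15.680315 − (+9.478e-05/-1.191e+00) = 15.680395
iter 4: u=1.161004  f(a)=+7.841e-10  f'(a)=-1.191e+00  a ← 15.680395 − (+7.841e-10/-1.191e+00) = 15.680395
iter 5: u=1.161004  f(a)=+7.105e-15  f'(a)=-1.191e+00  a ← 15.680395 − (+7.105e-15/-1.191e+00) = 15.680395
converged: |Δa| < 1e-12 after 5 iterations
sag = a·(cosh(S/(2a)) − 1) = 15.680395·(cosh(1.161004) − 1) = 11.809760
T_max/T_min = cosh(S/(2a)) = 1.753155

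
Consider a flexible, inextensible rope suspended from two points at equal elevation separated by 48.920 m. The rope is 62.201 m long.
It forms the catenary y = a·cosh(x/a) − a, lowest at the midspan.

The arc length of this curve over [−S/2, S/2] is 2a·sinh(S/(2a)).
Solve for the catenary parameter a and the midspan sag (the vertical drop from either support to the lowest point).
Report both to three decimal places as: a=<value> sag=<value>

a=19.901 sag=17.022

seed: a₀ = √(S³/(24(L−S))) = √(48.920³/(24·13.281)) = 19.164993
iter 1: u=1.276285  f(a)=+1.125e+00  f'(a)=-1.625e+00  a ← 19.164993 − (+1.125e+00/-1.625e+00) = 19.856936
iter 2: u=1.231811  f(a)=+6.377e-02  f'(a)=-1.446e+00  a ← 19.856936 − (+6.377e-02/-1.446e+00) = 19.901049
iter 3: u=1.229081  f(a)=+2.324e-04  f'(a)=-1.435e+00  a ← 19.901049 − (+2.324e-04/-1.435e+00) = 19.901211
iter 4: u=1.229071  f(a)=+3.110e-09  f'(a)=-1.435e+00  a ← 19.901211 − (+3.110e-09/-1.435e+00) = 19.901211
iter 5: u=1.229071  f(a)=-7.105e-15  f'(a)=-1.435e+00  a ← 19.901211 − (-7.105e-15/-1.435e+00) = 19.901211
converged: |Δa| < 1e-12 after 5 iterations
sag = a·(cosh(S/(2a)) − 1) = 19.901211·(cosh(1.229071) − 1) = 17.021672
T_max/T_min = cosh(S/(2a)) = 1.855308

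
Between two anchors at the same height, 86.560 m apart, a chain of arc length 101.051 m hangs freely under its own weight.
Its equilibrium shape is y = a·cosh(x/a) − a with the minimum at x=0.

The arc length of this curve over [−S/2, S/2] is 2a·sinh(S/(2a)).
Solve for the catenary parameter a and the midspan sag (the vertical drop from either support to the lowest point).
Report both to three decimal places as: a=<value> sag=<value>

a=44.229 sag=22.920

seed: a₀ = √(S³/(24(L−S))) = √(86.560³/(24·14.491)) = 43.183822
iter 1: u=1.002227  f(a)=+7.454e-01  f'(a)=-7.410e-01  a ← 43.183822 − (+7.454e-01/-7.410e-01) = 44.189792
iter 2: u=0.979412  f(a)=+2.684e-02  f'(a)=-6.885e-01  a ← 44.189792 − (+2.684e-02/-6.885e-01) = 44.228779
iter 3: u=0.978548  f(a)=+3.769e-05  f'(a)=-6.866e-01  a ← 44.228779 − (+3.769e-05/-6.866e-01) = 44.228834
iter 4: u=0.978547  f(a)=+7.451e-11  f'(a)=-6.866e-01  a ← 44.228834 − (+7.451e-11/-6.866e-01) = 44.228834
iter 5: u=0.978547  f(a)=+1.421e-14  f'(a)=-6.866e-01  a ← 44.228834 − (+1.421e-14/-6.866e-01) = 44.228834
converged: |Δa| < 1e-12 after 5 iterations
sag = a·(cosh(S/(2a)) − 1) = 44.228834·(cosh(0.978547) − 1) = 22.920372
T_max/T_min = cosh(S/(2a)) = 1.518222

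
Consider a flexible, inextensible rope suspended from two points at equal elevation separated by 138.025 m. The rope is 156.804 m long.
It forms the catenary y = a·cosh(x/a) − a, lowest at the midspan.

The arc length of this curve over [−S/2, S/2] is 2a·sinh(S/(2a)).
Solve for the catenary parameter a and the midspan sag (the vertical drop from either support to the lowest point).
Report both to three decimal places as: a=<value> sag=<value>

a=77.895 sag=32.624

seed: a₀ = √(S³/(24(L−S))) = √(138.025³/(24·18.779)) = 76.382661
iter 1: u=0.903510  f(a)=+7.816e-01  f'(a)=-5.330e-01  a ← 76.382661 − (+7.816e-01/-5.330e-01) = 77.848905
iter 2: u=0.886493  f(a)=+2.307e-02  f'(a)=-5.020e-01  a ← 77.848905 − (+2.307e-02/-5.020e-01) = 77.894867
iter 3: u=0.885970  f(a)=+2.146e-05  f'(a)=-5.011e-01  a ← 77.894867 − (+2.146e-05/-5.011e-01) = 77.894909
iter 4: u=0.885969  f(a)=+1.862e-11  f'(a)=-5.010e-01  a ← 77.894909 − (+1.862e-11/-5.010e-01) = 77.894909
converged: |Δa| < 1e-12 after 4 iterations
sag = a·(cosh(S/(2a)) − 1) = 77.894909·(cosh(0.885969) − 1) = 32.624277
T_max/T_min = cosh(S/(2a)) = 1.418824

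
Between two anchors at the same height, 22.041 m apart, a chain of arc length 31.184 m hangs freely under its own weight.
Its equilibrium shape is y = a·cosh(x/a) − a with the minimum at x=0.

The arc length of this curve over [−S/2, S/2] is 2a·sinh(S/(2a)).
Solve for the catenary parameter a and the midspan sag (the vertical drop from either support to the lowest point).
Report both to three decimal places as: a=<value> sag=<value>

seed: a₀ = √(S³/(24(L−S))) = √(22.041³/(24·9.143)) = 6.985491
iter 1: u=1.577627  f(a)=+1.208e+00  f'(a)=-3.330e+00  a ← 6.985491 − (+1.208e+00/-3.330e+00) = 7.348150
iter 2: u=1.499765  f(a)=+1.004e-01  f'(a)=-2.797e+00  a ← 7.348150 − (+1.004e-01/-2.797e+00) = 7.384049
iter 3: u=1.492474  f(a)=+8.334e-04  f'(a)=-2.751e+00  a ← 7.384049 − (+8.334e-04/-2.751e+00) = 7.384352
iter 4: u=1.492413  f(a)=+5.847e-08  f'(a)=-2.751e+00  a ← 7.384352 − (+5.847e-08/-2.751e+00) = 7.384352
iter 5: u=1.492413  f(a)=+0.000e+00  f'(a)=-2.751e+00  a ← 7.384352 − (+0.000e+00/-2.751e+00) = 7.384352
converged: |Δa| < 1e-12 after 5 iterations
sag = a·(cosh(S/(2a)) − 1) = 7.384352·(cosh(1.492413) − 1) = 9.867869
T_max/T_min = cosh(S/(2a)) = 2.336322

a=7.384 sag=9.868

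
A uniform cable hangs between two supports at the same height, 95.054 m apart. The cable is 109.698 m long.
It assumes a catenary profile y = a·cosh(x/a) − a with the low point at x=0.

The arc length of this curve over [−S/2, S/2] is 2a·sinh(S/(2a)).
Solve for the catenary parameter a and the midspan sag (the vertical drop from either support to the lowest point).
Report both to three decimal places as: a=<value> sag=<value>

a=50.537 sag=24.044

seed: a₀ = √(S³/(24(L−S))) = √(95.054³/(24·14.644)) = 49.433358
iter 1: u=0.961436  f(a)=+6.919e-01  f'(a)=-6.491e-01  a ← 49.433358 − (+6.919e-01/-6.491e-01) = 50.499336
iter 2: u=0.941141  f(a)=+2.301e-02  f'(a)=-6.065e-01  a ← 50.499336 − (+2.301e-02/-6.065e-01) = 50.537277
iter 3: u=0.940435  f(a)=+2.740e-05  f'(a)=-6.051e-01  a ← 50.537277 − (+2.740e-05/-6.051e-01) = 50.537323
iter 4: u=0.940434  f(a)=+3.895e-11  f'(a)=-6.051e-01  a ← 50.537323 − (+3.895e-11/-6.051e-01) = 50.537323
iter 5: u=0.940434  f(a)=+0.000e+00  f'(a)=-6.051e-01  a ← 50.537323 − (+0.000e+00/-6.051e-01) = 50.537323
converged: |Δa| < 1e-12 after 5 iterations
sag = a·(cosh(S/(2a)) − 1) = 50.537323·(cosh(0.940434) − 1) = 24.044403
T_max/T_min = cosh(S/(2a)) = 1.475775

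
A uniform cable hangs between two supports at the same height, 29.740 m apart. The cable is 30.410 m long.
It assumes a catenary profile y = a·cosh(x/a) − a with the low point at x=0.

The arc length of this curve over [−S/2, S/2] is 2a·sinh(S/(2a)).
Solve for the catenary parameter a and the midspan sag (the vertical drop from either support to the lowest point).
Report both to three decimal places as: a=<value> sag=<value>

a=40.581 sag=2.755

seed: a₀ = √(S³/(24(L−S))) = √(29.740³/(24·0.670)) = 40.445334
iter 1: u=0.367657  f(a)=+4.543e-03  f'(a)=-3.358e-02  a ← 40.445334 − (+4.543e-03/-3.358e-02) = 40.580613
iter 2: u=0.366431  f(a)=+2.289e-05  f'(a)=-3.324e-02  a ← 40.580613 − (+2.289e-05/-3.324e-02) = 40.581302
iter 3: u=0.366425  f(a)=+5.879e-10  f'(a)=-3.324e-02  a ← 40.581302 − (+5.879e-10/-3.324e-02) = 40.581302
iter 4: u=0.366425  f(a)=+0.000e+00  f'(a)=-3.324e-02  a ← 40.581302 − (+0.000e+00/-3.324e-02) = 40.581302
converged: |Δa| < 1e-12 after 4 iterations
sag = a·(cosh(S/(2a)) − 1) = 40.581302·(cosh(0.366425) − 1) = 2.754989
T_max/T_min = cosh(S/(2a)) = 1.067888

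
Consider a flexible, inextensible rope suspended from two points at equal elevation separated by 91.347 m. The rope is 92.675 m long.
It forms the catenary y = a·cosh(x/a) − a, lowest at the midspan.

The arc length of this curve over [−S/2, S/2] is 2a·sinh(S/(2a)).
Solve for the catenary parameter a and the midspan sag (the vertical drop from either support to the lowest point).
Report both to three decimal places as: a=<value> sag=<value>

a=154.981 sag=6.779

seed: a₀ = √(S³/(24(L−S))) = √(91.347³/(24·1.328)) = 154.645318
iter 1: u=0.295344  f(a)=+5.804e-03  f'(a)=-1.733e-02  a ← 154.645318 − (+5.804e-03/-1.733e-02) = 154.980322
iter 2: u=0.294705  f(a)=+1.891e-05  f'(a)=-1.721e-02  a ← 154.980322 − (+1.891e-05/-1.721e-02) = 154.981421
iter 3: u=0.294703  f(a)=+2.023e-10  f'(a)=-1.721e-02  a ← 154.981421 − (+2.023e-10/-1.721e-02) = 154.981421
iter 4: u=0.294703  f(a)=-1.421e-14  f'(a)=-1.721e-02  a ← 154.981421 − (-1.421e-14/-1.721e-02) = 154.981421
converged: |Δa| < 1e-12 after 4 iterations
sag = a·(cosh(S/(2a)) − 1) = 154.981421·(cosh(0.294703) − 1) = 6.778910
T_max/T_min = cosh(S/(2a)) = 1.043740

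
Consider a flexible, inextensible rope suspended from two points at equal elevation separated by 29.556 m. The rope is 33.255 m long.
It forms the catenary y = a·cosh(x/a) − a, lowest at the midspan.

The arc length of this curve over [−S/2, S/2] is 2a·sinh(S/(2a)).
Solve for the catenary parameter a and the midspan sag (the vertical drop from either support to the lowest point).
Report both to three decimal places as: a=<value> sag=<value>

seed: a₀ = √(S³/(24(L−S))) = √(29.556³/(24·3.699)) = 17.053782
iter 1: u=0.866553  f(a)=+1.414e-01  f'(a)=-4.673e-01  a ← 17.053782 − (+1.414e-01/-4.673e-01) = 17.356374
iter 2: u=0.851445  f(a)=+3.851e-03  f'(a)=-4.421e-01  a ← 17.356374 − (+3.851e-03/-4.421e-01) = 17.365084
iter 3: u=0.851018  f(a)=+3.034e-06  f'(a)=-4.414e-01  a ← 17.365084 − (+3.034e-06/-4.414e-01) = 17.365091
iter 4: u=0.851018  f(a)=+1.883e-12  f'(a)=-4.414e-01  a ← 17.365091 − (+1.883e-12/-4.414e-01) = 17.365091
converged: |Δa| < 1e-12 after 4 iterations
sag = a·(cosh(S/(2a)) − 1) = 17.365091·(cosh(0.851018) − 1) = 6.676959
T_max/T_min = cosh(S/(2a)) = 1.384505

a=17.365 sag=6.677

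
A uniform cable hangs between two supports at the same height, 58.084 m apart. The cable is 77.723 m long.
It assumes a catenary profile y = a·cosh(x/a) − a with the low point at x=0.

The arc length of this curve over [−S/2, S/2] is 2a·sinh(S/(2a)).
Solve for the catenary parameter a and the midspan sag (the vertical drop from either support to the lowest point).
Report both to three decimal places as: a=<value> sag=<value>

seed: a₀ = √(S³/(24(L−S))) = √(58.084³/(24·19.639)) = 20.390105
iter 1: u=1.424318  f(a)=+2.091e+00  f'(a)=-2.347e+00  a ← 20.390105 − (+2.091e+00/-2.347e+00) = 21.281233
iter 2: u=1.364677  f(a)=+1.449e-01  f'(a)=-2.032e+00  a ← 21.281233 − (+1.449e-01/-2.032e+00) = 21.352553
iter 3: u=1.360118  f(a)=+8.102e-04  f'(a)=-2.009e+00  a ← 21.352553 − (+8.102e-04/-2.009e+00) = 21.352956
iter 4: u=1.360093  f(a)=+2.565e-08  f'(a)=-2.009e+00  a ← 21.352956 − (+2.565e-08/-2.009e+00) = 21.352956
iter 5: u=1.360093  f(a)=+0.000e+00  f'(a)=-2.009e+00  a ← 21.352956 − (+0.000e+00/-2.009e+00) = 21.352956
converged: |Δa| < 1e-12 after 5 iterations
sag = a·(cosh(S/(2a)) − 1) = 21.352956·(cosh(1.360093) − 1) = 22.988502
T_max/T_min = cosh(S/(2a)) = 2.076596

a=21.353 sag=22.989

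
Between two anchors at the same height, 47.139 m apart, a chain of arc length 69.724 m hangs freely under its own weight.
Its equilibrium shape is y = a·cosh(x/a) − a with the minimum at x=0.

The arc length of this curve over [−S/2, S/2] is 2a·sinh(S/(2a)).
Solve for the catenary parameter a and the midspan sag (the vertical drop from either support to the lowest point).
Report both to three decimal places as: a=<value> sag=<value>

a=14.807 sag=23.069

seed: a₀ = √(S³/(24(L−S))) = √(47.139³/(24·22.585)) = 13.901283
iter 1: u=1.695491  f(a)=+3.478e+00  f'(a)=-4.285e+00  a ← 13.901283 − (+3.478e+00/-4.285e+00) = 14.712920
iter 2: u=1.601959  f(a)=+3.278e-01  f'(a)=-3.512e+00  a ← 14.712920 − (+3.278e-01/-3.512e+00) = 14.806272
iter 3: u=1.591859  f(a)=+3.583e-03  f'(a)=-3.435e+00  a ← 14.806272 − (+3.583e-03/-3.435e+00) = 14.807315
iter 4: u=1.591747  f(a)=+4.383e-07  f'(a)=-3.434e+00  a ← 14.807315 − (+4.383e-07/-3.434e+00) = 14.807316
iter 5: u=1.591747  f(a)=-1.421e-14  f'(a)=-3.434e+00  a ← 14.807316 − (-1.421e-14/-3.434e+00) = 14.807316
converged: |Δa| < 1e-12 after 5 iterations
sag = a·(cosh(S/(2a)) − 1) = 14.807316·(cosh(1.591747) − 1) = 23.069005
T_max/T_min = cosh(S/(2a)) = 2.557946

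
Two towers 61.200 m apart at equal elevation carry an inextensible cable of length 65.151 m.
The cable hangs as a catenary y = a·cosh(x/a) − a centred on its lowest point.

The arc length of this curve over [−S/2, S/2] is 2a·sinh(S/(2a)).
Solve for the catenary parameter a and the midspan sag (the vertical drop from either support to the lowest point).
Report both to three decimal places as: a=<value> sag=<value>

seed: a₀ = √(S³/(24(L−S))) = √(61.200³/(24·3.951)) = 49.166353
iter 1: u=0.622377  f(a)=+7.723e-02  f'(a)=-1.670e-01  a ← 49.166353 − (+7.723e-02/-1.670e-01) = 49.628727
iter 2: u=0.616578  f(a)=+1.103e-03  f'(a)=-1.623e-01  a ← 49.628727 − (+1.103e-03/-1.623e-01) = 49.635523
iter 3: u=0.616494  f(a)=+2.322e-07  f'(a)=-1.622e-01  a ← 49.635523 − (+2.322e-07/-1.622e-01) = 49.635525
iter 4: u=0.616494  f(a)=+1.421e-14  f'(a)=-1.622e-01  a ← 49.635525 − (+1.421e-14/-1.622e-01) = 49.635525
converged: |Δa| < 1e-12 after 4 iterations
sag = a·(cosh(S/(2a)) − 1) = 49.635525·(cosh(0.616494) − 1) = 9.734910
T_max/T_min = cosh(S/(2a)) = 1.196128

a=49.636 sag=9.735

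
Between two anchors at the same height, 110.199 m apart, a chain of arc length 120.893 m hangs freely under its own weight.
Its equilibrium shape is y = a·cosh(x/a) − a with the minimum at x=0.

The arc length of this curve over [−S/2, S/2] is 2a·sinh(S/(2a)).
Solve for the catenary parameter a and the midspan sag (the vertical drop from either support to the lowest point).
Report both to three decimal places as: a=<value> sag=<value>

a=73.237 sag=21.723

seed: a₀ = √(S³/(24(L−S))) = √(110.199³/(24·10.694)) = 72.208907
iter 1: u=0.763057  f(a)=+3.157e-01  f'(a)=-3.138e-01  a ← 72.208907 − (+3.157e-01/-3.138e-01) = 73.214893
iter 2: u=0.752572  f(a)=+6.718e-03  f'(a)=-3.006e-01  a ← 73.214893 − (+6.718e-03/-3.006e-01) = 73.237244
iter 3: u=0.752343  f(a)=+3.189e-06  f'(a)=-3.003e-01  a ← 73.237244 − (+3.189e-06/-3.003e-01) = 73.237254
iter 4: u=0.752343  f(a)=+7.248e-13  f'(a)=-3.003e-01  a ← 73.237254 − (+7.248e-13/-3.003e-01) = 73.237254
converged: |Δa| < 1e-12 after 4 iterations
sag = a·(cosh(S/(2a)) − 1) = 73.237254·(cosh(0.752343) − 1) = 21.723131
T_max/T_min = cosh(S/(2a)) = 1.296613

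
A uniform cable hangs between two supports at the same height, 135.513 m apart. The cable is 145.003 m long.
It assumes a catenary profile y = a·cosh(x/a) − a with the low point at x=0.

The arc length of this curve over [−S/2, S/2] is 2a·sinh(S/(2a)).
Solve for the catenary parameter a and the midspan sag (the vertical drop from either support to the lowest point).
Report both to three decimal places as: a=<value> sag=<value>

a=105.609 sag=22.492

seed: a₀ = √(S³/(24(L−S))) = √(135.513³/(24·9.490)) = 104.528017
iter 1: u=0.648214  f(a)=+2.014e-01  f'(a)=-1.893e-01  a ← 104.528017 − (+2.014e-01/-1.893e-01) = 105.591714
iter 2: u=0.641684  f(a)=+3.115e-03  f'(a)=-1.835e-01  a ← 105.591714 − (+3.115e-03/-1.835e-01) = 105.608690
iter 3: u=0.641581  f(a)=+7.715e-07  f'(a)=-1.834e-01  a ← 105.608690 − (+7.715e-07/-1.834e-01) = 105.608694
iter 4: u=0.641581  f(a)=+2.842e-14  f'(a)=-1.834e-01  a ← 105.608694 − (+2.842e-14/-1.834e-01) = 105.608694
converged: |Δa| < 1e-12 after 4 iterations
sag = a·(cosh(S/(2a)) − 1) = 105.608694·(cosh(0.641581) − 1) = 22.491516
T_max/T_min = cosh(S/(2a)) = 1.212970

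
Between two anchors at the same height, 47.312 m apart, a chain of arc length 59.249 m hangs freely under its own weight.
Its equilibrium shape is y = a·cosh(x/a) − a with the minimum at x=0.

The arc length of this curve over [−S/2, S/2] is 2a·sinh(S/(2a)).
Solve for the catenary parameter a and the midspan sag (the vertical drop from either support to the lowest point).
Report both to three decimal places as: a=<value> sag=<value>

a=19.916 sag=15.781

seed: a₀ = √(S³/(24(L−S))) = √(47.312³/(24·11.937)) = 19.226655
iter 1: u=1.230375  f(a)=+9.368e-01  f'(a)=-1.440e+00  a ← 19.226655 − (+9.368e-01/-1.440e+00) = 19.877138
iter 2: u=1.190111  f(a)=+4.964e-02  f'(a)=-1.291e+00  a ← 19.877138 − (+4.964e-02/-1.291e+00) = 19.915584
iter 3: u=1.187814  f(a)=+1.567e-04  f'(a)=-1.283e+00  a ← 19.915584 − (+1.567e-04/-1.283e+00) = 19.915706
iter 4: u=1.187806  f(a)=+1.571e-09  f'(a)=-1.283e+00  a ← 19.915706 − (+1.571e-09/-1.283e+00) = 19.915706
iter 5: u=1.187806  f(a)=+0.000e+00  f'(a)=-1.283e+00  a ← 19.915706 − (+0.000e+00/-1.283e+00) = 19.915706
converged: |Δa| < 1e-12 after 5 iterations
sag = a·(cosh(S/(2a)) − 1) = 19.915706·(cosh(1.187806) − 1) = 15.780881
T_max/T_min = cosh(S/(2a)) = 1.792384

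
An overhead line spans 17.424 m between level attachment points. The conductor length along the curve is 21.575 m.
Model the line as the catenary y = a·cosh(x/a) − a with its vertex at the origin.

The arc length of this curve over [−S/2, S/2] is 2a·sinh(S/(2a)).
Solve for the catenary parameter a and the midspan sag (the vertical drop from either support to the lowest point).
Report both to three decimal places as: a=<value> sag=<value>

seed: a₀ = √(S³/(24(L−S))) = √(17.424³/(24·4.151)) = 7.286850
iter 1: u=1.195578  f(a)=+3.070e-01  f'(a)=-1.311e+00  a ← 7.286850 − (+3.070e-01/-1.311e+00) = 7.521055
iter 2: u=1.158348  f(a)=+1.542e-02  f'(a)=-1.182e+00  a ← 7.521055 − (+1.542e-02/-1.182e+00) = 7.534101
iter 3: u=1.156342  f(a)=+4.347e-05  f'(a)=-1.175e+00  a ← 7.534101 − (+4.347e-05/-1.175e+00) = 7.534138
iter 4: u=1.156337  f(a)=+3.476e-10  f'(a)=-1.175e+00  a ← 7.534138 − (+3.476e-10/-1.175e+00) = 7.534138
iter 5: u=1.156337  f(a)=+0.000e+00  f'(a)=-1.175e+00  a ← 7.534138 − (+0.000e+00/-1.175e+00) = 7.534138
converged: |Δa| < 1e-12 after 5 iterations
sag = a·(cosh(S/(2a)) − 1) = 7.534138·(cosh(1.156337) − 1) = 5.623878
T_max/T_min = cosh(S/(2a)) = 1.746453

a=7.534 sag=5.624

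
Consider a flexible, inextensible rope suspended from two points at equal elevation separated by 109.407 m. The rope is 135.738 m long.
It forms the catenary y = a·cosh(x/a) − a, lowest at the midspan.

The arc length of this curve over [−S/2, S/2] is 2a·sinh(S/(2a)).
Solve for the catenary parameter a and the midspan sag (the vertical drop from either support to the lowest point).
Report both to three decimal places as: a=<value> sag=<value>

a=47.083 sag=35.519

seed: a₀ = √(S³/(24(L−S))) = √(109.407³/(24·26.331)) = 45.522737
iter 1: u=1.201674  f(a)=+1.968e+00  f'(a)=-1.333e+00  a ← 45.522737 − (+1.968e+00/-1.333e+00) = 46.999273
iter 2: u=1.163922  f(a)=+9.980e-02  f'(a)=-1.201e+00  a ← 46.999273 − (+9.980e-02/-1.201e+00) = 47.082390
iter 3: u=1.161868  f(a)=+2.870e-04  f'(a)=-1.194e+00  a ← 47.082390 − (+2.870e-04/-1.194e+00) = 47.082631
iter 4: u=1.161862  f(a)=+2.389e-09  f'(a)=-1.194e+00  a ← 47.082631 − (+2.389e-09/-1.194e+00) = 47.082631
iter 5: u=1.161862  f(a)=+0.000e+00  f'(a)=-1.194e+00  a ← 47.082631 − (+0.000e+00/-1.194e+00) = 47.082631
converged: |Δa| < 1e-12 after 5 iterations
sag = a·(cosh(S/(2a)) − 1) = 47.082631·(cosh(1.161862) − 1) = 35.518672
T_max/T_min = cosh(S/(2a)) = 1.754390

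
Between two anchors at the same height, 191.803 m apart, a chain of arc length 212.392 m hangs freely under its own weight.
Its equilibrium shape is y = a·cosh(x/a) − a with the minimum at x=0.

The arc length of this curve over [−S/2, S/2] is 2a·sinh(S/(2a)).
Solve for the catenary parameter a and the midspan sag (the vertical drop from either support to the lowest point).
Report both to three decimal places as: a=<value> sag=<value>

a=121.376 sag=39.899

seed: a₀ = √(S³/(24(L−S))) = √(191.803³/(24·20.589)) = 119.497782
iter 1: u=0.802538  f(a)=+6.733e-01  f'(a)=-3.673e-01  a ← 119.497782 − (+6.733e-01/-3.673e-01) = 121.330858
iter 2: u=0.790413  f(a)=+1.581e-02  f'(a)=-3.502e-01  a ← 121.330858 − (+1.581e-02/-3.502e-01) = 121.375985
iter 3: u=0.790119  f(a)=+9.174e-06  f'(a)=-3.498e-01  a ← 121.375985 − (+9.174e-06/-3.498e-01) = 121.376011
iter 4: u=0.790119  f(a)=+3.098e-12  f'(a)=-3.498e-01  a ← 121.376011 − (+3.098e-12/-3.498e-01) = 121.376011
converged: |Δa| < 1e-12 after 4 iterations
sag = a·(cosh(S/(2a)) − 1) = 121.376011·(cosh(0.790119) − 1) = 39.899302
T_max/T_min = cosh(S/(2a)) = 1.328725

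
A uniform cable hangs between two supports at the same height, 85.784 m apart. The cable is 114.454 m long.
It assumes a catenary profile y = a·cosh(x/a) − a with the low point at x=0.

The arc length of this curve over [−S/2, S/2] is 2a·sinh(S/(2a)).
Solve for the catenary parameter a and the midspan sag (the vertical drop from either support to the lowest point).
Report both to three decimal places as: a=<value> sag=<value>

a=31.704 sag=33.718

seed: a₀ = √(S³/(24(L−S))) = √(85.784³/(24·28.670)) = 30.289351
iter 1: u=1.416075  f(a)=+3.016e+00  f'(a)=-2.301e+00  a ← 30.289351 − (+3.016e+00/-2.301e+00) = 31.600004
iter 2: u=1.357342  f(a)=+2.068e-01  f'(a)=-1.995e+00  a ← 31.600004 − (+2.068e-01/-1.995e+00) = 31.703645
iter 3: u=1.352904  f(a)=+1.131e-03  f'(a)=-1.973e+00  a ← 31.703645 − (+1.131e-03/-1.973e+00) = 31.704217
iter 4: u=1.352880  f(a)=+3.420e-08  f'(a)=-1.973e+00  a ← 31.704217 − (+3.420e-08/-1.973e+00) = 31.704217
iter 5: u=1.352880  f(a)=-1.421e-14  f'(a)=-1.973e+00  a ← 31.704217 − (-1.421e-14/-1.973e+00) = 31.704217
converged: |Δa| < 1e-12 after 5 iterations
sag = a·(cosh(S/(2a)) − 1) = 31.704217·(cosh(1.352880) − 1) = 33.718156
T_max/T_min = cosh(S/(2a)) = 2.063523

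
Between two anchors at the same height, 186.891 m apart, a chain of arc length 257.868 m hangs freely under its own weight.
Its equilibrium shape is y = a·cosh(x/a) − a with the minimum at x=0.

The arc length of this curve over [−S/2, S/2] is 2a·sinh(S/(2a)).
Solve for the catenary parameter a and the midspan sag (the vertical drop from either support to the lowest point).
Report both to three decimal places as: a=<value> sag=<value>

a=65.161 sag=79.303

seed: a₀ = √(S³/(24(L−S))) = √(186.891³/(24·70.977)) = 61.903919
iter 1: u=1.509525  f(a)=+8.540e+00  f'(a)=-2.860e+00  a ← 61.903919 − (+8.540e+00/-2.860e+00) = 64.889746
iter 2: u=1.440066  f(a)=+6.567e-01  f'(a)=-2.436e+00  a ← 64.889746 − (+6.567e-01/-2.436e+00) = 65.159378
iter 3: u=1.434107  f(a)=+4.599e-03  f'(a)=-2.402e+00  a ← 65.159378 − (+4.599e-03/-2.402e+00) = 65.161293
iter 4: u=1.434065  f(a)=+2.290e-07  f'(a)=-2.401e+00  a ← 65.161293 − (+2.290e-07/-2.401e+00) = 65.161293
iter 5: u=1.434065  f(a)=+5.684e-14  f'(a)=-2.401e+00  a ← 65.161293 − (+5.684e-14/-2.401e+00) = 65.161293
converged: |Δa| < 1e-12 after 5 iterations
sag = a·(cosh(S/(2a)) − 1) = 65.161293·(cosh(1.434065) − 1) = 79.303133
T_max/T_min = cosh(S/(2a)) = 2.217028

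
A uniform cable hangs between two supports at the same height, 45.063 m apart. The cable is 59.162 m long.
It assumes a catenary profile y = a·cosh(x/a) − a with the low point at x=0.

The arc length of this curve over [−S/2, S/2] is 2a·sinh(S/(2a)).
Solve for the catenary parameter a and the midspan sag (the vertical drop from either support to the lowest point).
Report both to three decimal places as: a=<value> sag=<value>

a=17.167 sag=17.034

seed: a₀ = √(S³/(24(L−S))) = √(45.063³/(24·14.099)) = 16.444867
iter 1: u=1.370124  f(a)=+1.384e+00  f'(a)=-2.059e+00  a ← 16.444867 − (+1.384e+00/-2.059e+00) = 17.117097
iter 2: u=1.316316  f(a)=+8.939e-02  f'(a)=-1.801e+00  a ← 17.117097 − (+8.939e-02/-1.801e+00) = 17.166737
iter 3: u=1.312509  f(a)=+4.298e-04  f'(a)=-1.784e+00  a ← 17.166737 − (+4.298e-04/-1.784e+00) = 17.166978
iter 4: u=1.312491  f(a)=+1.004e-08  f'(a)=-1.783e+00  a ← 17.166978 − (+1.004e-08/-1.783e+00) = 17.166978
iter 5: u=1.312491  f(a)=+1.421e-14  f'(a)=-1.783e+00  a ← 17.166978 − (+1.421e-14/-1.783e+00) = 17.166978
converged: |Δa| < 1e-12 after 5 iterations
sag = a·(cosh(S/(2a)) − 1) = 17.166978·(cosh(1.312491) − 1) = 17.034494
T_max/T_min = cosh(S/(2a)) = 1.992283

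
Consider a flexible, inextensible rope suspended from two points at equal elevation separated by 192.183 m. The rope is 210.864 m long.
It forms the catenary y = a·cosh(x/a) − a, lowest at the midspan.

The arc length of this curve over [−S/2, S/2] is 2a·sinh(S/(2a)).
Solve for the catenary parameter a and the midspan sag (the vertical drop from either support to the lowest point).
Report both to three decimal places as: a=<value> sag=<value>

a=127.620 sag=37.918

seed: a₀ = √(S³/(24(L−S))) = √(192.183³/(24·18.681)) = 125.824951
iter 1: u=0.763692  f(a)=+5.524e-01  f'(a)=-3.146e-01  a ← 125.824951 − (+5.524e-01/-3.146e-01) = 127.580687
iter 2: u=0.753182  f(a)=+1.177e-02  f'(a)=-3.013e-01  a ← 127.580687 − (+1.177e-02/-3.013e-01) = 127.619762
iter 3: u=0.752952  f(a)=+5.608e-06  f'(a)=-3.010e-01  a ← 127.619762 − (+5.608e-06/-3.010e-01) = 127.619781
iter 4: u=0.752951  f(a)=+1.222e-12  f'(a)=-3.010e-01  a ← 127.619781 − (+1.222e-12/-3.010e-01) = 127.619781
converged: |Δa| < 1e-12 after 4 iterations
sag = a·(cosh(S/(2a)) − 1) = 127.619781·(cosh(0.752951) − 1) = 37.917874
T_max/T_min = cosh(S/(2a)) = 1.297116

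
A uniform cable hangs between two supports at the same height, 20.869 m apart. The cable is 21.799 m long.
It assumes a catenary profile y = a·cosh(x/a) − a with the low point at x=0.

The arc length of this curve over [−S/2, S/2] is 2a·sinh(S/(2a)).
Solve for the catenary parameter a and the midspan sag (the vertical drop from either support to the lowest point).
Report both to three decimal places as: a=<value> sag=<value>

a=20.313 sag=2.740

seed: a₀ = √(S³/(24(L−S))) = √(20.869³/(24·0.930)) = 20.179266
iter 1: u=0.517090  f(a)=+1.251e-02  f'(a)=-9.466e-02  a ← 20.179266 − (+1.251e-02/-9.466e-02) = 20.311449
iter 2: u=0.513725  f(a)=+1.240e-04  f'(a)=-9.279e-02  a ← 20.311449 − (+1.240e-04/-9.279e-02) = 20.312785
iter 3: u=0.513691  f(a)=+1.245e-08  f'(a)=-9.278e-02  a ← 20.312785 − (+1.245e-08/-9.278e-02) = 20.312786
iter 4: u=0.513691  f(a)=-3.553e-15  f'(a)=-9.278e-02  a ← 20.312786 − (-3.553e-15/-9.278e-02) = 20.312786
converged: |Δa| < 1e-12 after 4 iterations
sag = a·(cosh(S/(2a)) − 1) = 20.312786·(cosh(0.513691) − 1) = 2.739511
T_max/T_min = cosh(S/(2a)) = 1.134866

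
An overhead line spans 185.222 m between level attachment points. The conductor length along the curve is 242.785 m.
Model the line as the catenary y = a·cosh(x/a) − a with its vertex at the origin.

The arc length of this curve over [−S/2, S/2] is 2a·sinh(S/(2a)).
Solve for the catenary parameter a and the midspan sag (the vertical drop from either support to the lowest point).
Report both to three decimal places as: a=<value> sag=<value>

a=70.780 sag=69.740

seed: a₀ = √(S³/(24(L−S))) = √(185.222³/(24·57.563)) = 67.820584
iter 1: u=1.365529  f(a)=+5.611e+00  f'(a)=-2.036e+00  a ← 67.820584 − (+5.611e+00/-2.036e+00) = 70.576837
iter 2: u=1.312201  f(a)=+3.602e-01  f'(a)=-1.782e+00  a ← 70.576837 − (+3.602e-01/-1.782e+00) = 70.778958
iter 3: u=1.308454  f(a)=+1.709e-03  f'(a)=-1.765e+00  a ← 70.778958 − (+1.709e-03/-1.765e+00) = 70.779926
iter 4: u=1.308436  f(a)=+3.891e-08  f'(a)=-1.765e+00  a ← 70.779926 − (+3.891e-08/-1.765e+00) = 70.779926
iter 5: u=1.308436  f(a)=-5.684e-14  f'(a)=-1.765e+00  a ← 70.779926 − (-5.684e-14/-1.765e+00) = 70.779926
converged: |Δa| < 1e-12 after 5 iterations
sag = a·(cosh(S/(2a)) − 1) = 70.779926·(cosh(1.308436) − 1) = 69.740311
T_max/T_min = cosh(S/(2a)) = 1.985312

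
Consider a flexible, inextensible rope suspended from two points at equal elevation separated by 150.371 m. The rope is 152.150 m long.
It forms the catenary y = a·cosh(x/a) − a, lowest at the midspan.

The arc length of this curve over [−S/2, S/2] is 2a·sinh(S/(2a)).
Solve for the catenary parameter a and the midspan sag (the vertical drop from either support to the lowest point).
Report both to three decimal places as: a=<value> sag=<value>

a=282.697 sag=10.057

seed: a₀ = √(S³/(24(L−S))) = √(150.371³/(24·1.779)) = 282.197094
iter 1: u=0.266429  f(a)=+6.325e-03  f'(a)=-1.270e-02  a ← 282.197094 − (+6.325e-03/-1.270e-02) = 282.695186
iter 2: u=0.265960  f(a)=+1.678e-05  f'(a)=-1.263e-02  a ← 282.695186 − (+1.678e-05/-1.263e-02) = 282.696515
iter 3: u=0.265958  f(a)=+1.189e-10  f'(a)=-1.263e-02  a ← 282.696515 − (+1.189e-10/-1.263e-02) = 282.696515
iter 4: u=0.265958  f(a)=+0.000e+00  f'(a)=-1.263e-02  a ← 282.696515 − (+0.000e+00/-1.263e-02) = 282.696515
converged: |Δa| < 1e-12 after 4 iterations
sag = a·(cosh(S/(2a)) − 1) = 282.696515·(cosh(0.265958) − 1) = 10.057179
T_max/T_min = cosh(S/(2a)) = 1.035576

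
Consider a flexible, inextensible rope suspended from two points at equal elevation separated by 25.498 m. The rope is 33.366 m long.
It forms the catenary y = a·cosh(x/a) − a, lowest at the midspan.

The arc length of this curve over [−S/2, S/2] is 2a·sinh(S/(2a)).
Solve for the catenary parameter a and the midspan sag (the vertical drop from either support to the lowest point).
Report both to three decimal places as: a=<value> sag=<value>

seed: a₀ = √(S³/(24(L−S))) = √(25.498³/(24·7.868)) = 9.369607
iter 1: u=1.360676  f(a)=+7.613e-01  f'(a)=-2.012e+00  a ← 9.369607 − (+7.613e-01/-2.012e+00) = 9.748045
iter 2: u=1.307852  f(a)=+4.855e-02  f'(a)=-1.763e+00  a ← 9.748045 − (+4.855e-02/-1.763e+00) = 9.775593
iter 3: u=1.304166  f(a)=+2.273e-04  f'(a)=-1.746e+00  a ← 9.775593 − (+2.273e-04/-1.746e+00) = 9.775723
iter 4: u=1.304149  f(a)=+5.030e-09  f'(a)=-1.746e+00  a ← 9.775723 − (+5.030e-09/-1.746e+00) = 9.775723
iter 5: u=1.304149  f(a)=+0.000e+00  f'(a)=-1.746e+00  a ← 9.775723 − (+0.000e+00/-1.746e+00) = 9.775723
converged: |Δa| < 1e-12 after 5 iterations
sag = a·(cosh(S/(2a)) − 1) = 9.775723·(cosh(1.304149) − 1) = 9.560441
T_max/T_min = cosh(S/(2a)) = 1.977978

a=9.776 sag=9.560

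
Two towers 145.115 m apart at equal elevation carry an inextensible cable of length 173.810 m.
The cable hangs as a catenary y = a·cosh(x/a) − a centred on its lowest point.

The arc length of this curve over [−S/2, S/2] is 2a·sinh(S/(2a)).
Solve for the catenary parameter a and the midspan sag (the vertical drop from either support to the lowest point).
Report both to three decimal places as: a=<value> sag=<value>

seed: a₀ = √(S³/(24(L−S))) = √(145.115³/(24·28.695)) = 66.613112
iter 1: u=1.089238  f(a)=+1.751e+00  f'(a)=-9.682e-01  a ← 66.613112 − (+1.751e+00/-9.682e-01) = 68.421782
iter 2: u=1.060444  f(a)=+7.385e-02  f'(a)=-8.881e-01  a ← 68.421782 − (+7.385e-02/-8.881e-01) = 68.504943
iter 3: u=1.059157  f(a)=+1.442e-04  f'(a)=-8.846e-01  a ← 68.504943 − (+1.442e-04/-8.846e-01) = 68.505106
iter 4: u=1.059155  f(a)=+5.518e-10  f'(a)=-8.846e-01  a ← 68.505106 − (+5.518e-10/-8.846e-01) = 68.505106
iter 5: u=1.059155  f(a)=-2.842e-14  f'(a)=-8.846e-01  a ← 68.505106 − (-2.842e-14/-8.846e-01) = 68.505106
converged: |Δa| < 1e-12 after 5 iterations
sag = a·(cosh(S/(2a)) − 1) = 68.505106·(cosh(1.059155) − 1) = 42.153959
T_max/T_min = cosh(S/(2a)) = 1.615340

a=68.505 sag=42.154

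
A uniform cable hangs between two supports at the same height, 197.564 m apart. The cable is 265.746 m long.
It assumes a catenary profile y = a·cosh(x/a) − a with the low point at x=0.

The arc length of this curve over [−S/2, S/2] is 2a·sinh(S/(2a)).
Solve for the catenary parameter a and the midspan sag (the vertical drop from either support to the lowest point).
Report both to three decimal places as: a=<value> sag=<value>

a=71.951 sag=79.152

seed: a₀ = √(S³/(24(L−S))) = √(197.564³/(24·68.182)) = 68.646947
iter 1: u=1.438986  f(a)=+7.417e+00  f'(a)=-2.429e+00  a ← 68.646947 − (+7.417e+00/-2.429e+00) = 71.700126
iter 2: u=1.377710  f(a)=+5.236e-01  f'(a)=-2.097e+00  a ← 71.700126 − (+5.236e-01/-2.097e+00) = 71.949738
iter 3: u=1.372931  f(a)=+3.047e-03  f'(a)=-2.073e+00  a ← 71.949738 − (+3.047e-03/-2.073e+00) = 71.951207
iter 4: u=1.372903  f(a)=+1.045e-07  f'(a)=-2.073e+00  a ← 71.951207 − (+1.045e-07/-2.073e+00) = 71.951207
iter 5: u=1.372903  f(a)=+5.684e-14  f'(a)=-2.073e+00  a ← 71.951207 − (+5.684e-14/-2.073e+00) = 71.951207
converged: |Δa| < 1e-12 after 5 iterations
sag = a·(cosh(S/(2a)) − 1) = 71.951207·(cosh(1.372903) − 1) = 79.152103
T_max/T_min = cosh(S/(2a)) = 2.100080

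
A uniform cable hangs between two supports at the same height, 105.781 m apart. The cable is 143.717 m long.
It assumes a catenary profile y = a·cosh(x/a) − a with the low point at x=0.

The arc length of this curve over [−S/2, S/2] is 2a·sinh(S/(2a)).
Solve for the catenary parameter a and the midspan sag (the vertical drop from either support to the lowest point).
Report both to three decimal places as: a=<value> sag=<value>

a=37.855 sag=43.365

seed: a₀ = √(S³/(24(L−S))) = √(105.781³/(24·37.936)) = 36.056213
iter 1: u=1.466890  f(a)=+4.297e+00  f'(a)=-2.593e+00  a ← 36.056213 − (+4.297e+00/-2.593e+00) = 37.713170
iter 2: u=1.402441  f(a)=+3.140e-01  f'(a)=-2.227e+00  a ← 37.713170 − (+3.140e-01/-2.227e+00) = 37.854148
iter 3: u=1.397218  f(a)=+1.968e-03  f'(a)=-2.199e+00  a ← 37.854148 − (+1.968e-03/-2.199e+00) = 37.855043
iter 4: u=1.397185  f(a)=+7.841e-08  f'(a)=-2.199e+00  a ← 37.855043 − (+7.841e-08/-2.199e+00) = 37.855043
iter 5: u=1.397185  f(a)=+2.842e-14  f'(a)=-2.199e+00  a ← 37.855043 − (+2.842e-14/-2.199e+00) = 37.855043
converged: |Δa| < 1e-12 after 5 iterations
sag = a·(cosh(S/(2a)) − 1) = 37.855043·(cosh(1.397185) − 1) = 43.364710
T_max/T_min = cosh(S/(2a)) = 2.145546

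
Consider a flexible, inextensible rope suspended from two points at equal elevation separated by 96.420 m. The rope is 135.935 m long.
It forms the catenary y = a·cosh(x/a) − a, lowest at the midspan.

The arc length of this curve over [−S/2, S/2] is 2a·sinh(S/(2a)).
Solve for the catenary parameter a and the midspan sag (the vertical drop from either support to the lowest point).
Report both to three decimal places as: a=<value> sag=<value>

seed: a₀ = √(S³/(24(L−S))) = √(96.420³/(24·39.515)) = 30.744262
iter 1: u=1.568097  f(a)=+5.153e+00  f'(a)=-3.261e+00  a ← 30.744262 − (+5.153e+00/-3.261e+00) = 32.324448
iter 2: u=1.491441  f(a)=+4.239e-01  f'(a)=-2.744e+00  a ← 32.324448 − (+4.239e-01/-2.744e+00) = 32.478908
iter 3: u=1.484348  f(a)=+3.437e-03  f'(a)=-2.700e+00  a ← 32.478908 − (+3.437e-03/-2.700e+00) = 32.480181
iter 4: u=1.484290  f(a)=+2.301e-07  f'(a)=-2.700e+00  a ← 32.480181 − (+2.301e-07/-2.700e+00) = 32.480181
iter 5: u=1.484290  f(a)=+0.000e+00  f'(a)=-2.700e+00  a ← 32.480181 − (+0.000e+00/-2.700e+00) = 32.480181
converged: |Δa| < 1e-12 after 5 iterations
sag = a·(cosh(S/(2a)) − 1) = 32.480181·(cosh(1.484290) − 1) = 42.849383
T_max/T_min = cosh(S/(2a)) = 2.319247

a=32.480 sag=42.849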